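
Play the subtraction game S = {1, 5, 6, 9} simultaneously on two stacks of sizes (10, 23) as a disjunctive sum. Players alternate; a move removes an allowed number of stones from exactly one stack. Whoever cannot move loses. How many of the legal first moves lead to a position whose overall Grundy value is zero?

All stacks use S = {1, 5, 6, 9}:
n :  0  1  2  3  4  5  6  7  8  9 10 11 12 13 14 15 16 17 18 19 20 21 22 23
G :  0  1  0  1  0  1  2  3  2  3  2  3  0  1  0  1  0  1  2  3  2  3  2  3
Stack A: G(10) = 2.
Stack B: G(23) = 3.
Combined Grundy value = 2 ⊕ 3 = 1.
A winning move leaves total XOR = 0, i.e. changes one component's Grundy value g to g ⊕ X where X is the current total.
Stack A: need g' = 2⊕1 = 3. Options: 10−1→G=3, 10−5→G=1, 10−6→G=0, 10−9→G=1. Hits: 1.
Stack B: need g' = 3⊕1 = 2. Options: 23−1→G=2, 23−5→G=2, 23−6→G=1, 23−9→G=0. Hits: 2.

3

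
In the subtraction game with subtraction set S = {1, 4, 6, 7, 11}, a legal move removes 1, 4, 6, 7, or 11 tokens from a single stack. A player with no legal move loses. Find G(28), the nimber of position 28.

n :  0  1  2  3  4  5  6  7  8  9 10 11 12 13 14 15 16 17 18 19 20 21 22 23 24 25 26 27 28
G :  0  1  0  1  2  0  1  2  3  2  0  1  2  3  4  0  1  2  0  1  0  1  2  0  1  2  3  2  0

0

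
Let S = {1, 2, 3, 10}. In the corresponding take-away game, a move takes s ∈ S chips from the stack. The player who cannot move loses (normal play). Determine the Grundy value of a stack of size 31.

3

G(0) = 0
G(1) = mex{0} = 1
G(2) = mex{1,0} = 2
G(3) = mex{2,1,0} = 3
G(4) = mex{3,2,1} = 0
G(5) = mex{0,3,2} = 1
G(6) = mex{1,0,3} = 2
G(7) = mex{2,1,0} = 3
G(8) = mex{3,2,1} = 0
G(9) = mex{0,3,2} = 1
G(10) = mex{1,0,3,0} = 2
G(11) = mex{2,1,0,1} = 3
G(12) = mex{3,2,1,2} = 0
G(13) = mex{0,3,2,3} = 1
G(14) = mex{1,0,3,0} = 2
G(15) = mex{2,1,0,1} = 3
G(16) = mex{3,2,1,2} = 0
G(17) = mex{0,3,2,3} = 1
G(18) = mex{1,0,3,0} = 2
G(19) = mex{2,1,0,1} = 3
G(20) = mex{3,2,1,2} = 0
G(21) = mex{0,3,2,3} = 1
G(22) = mex{1,0,3,0} = 2
G(23) = mex{2,1,0,1} = 3
G(24) = mex{3,2,1,2} = 0
G(25) = mex{0,3,2,3} = 1
G(26) = mex{1,0,3,0} = 2
G(27) = mex{2,1,0,1} = 3
G(28) = mex{3,2,1,2} = 0
G(29) = mex{0,3,2,3} = 1
G(30) = mex{1,0,3,0} = 2
G(31) = mex{2,1,0,1} = 3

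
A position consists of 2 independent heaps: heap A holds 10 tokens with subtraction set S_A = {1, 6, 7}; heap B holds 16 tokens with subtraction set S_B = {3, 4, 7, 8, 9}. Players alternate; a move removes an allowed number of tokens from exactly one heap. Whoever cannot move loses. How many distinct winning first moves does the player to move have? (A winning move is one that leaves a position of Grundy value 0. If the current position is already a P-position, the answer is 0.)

Heap A, S = {1, 6, 7}:
n :  0  1  2  3  4  5  6  7  8  9 10
G :  0  1  0  1  0  1  2  3  2  3  2
G_A(10) = 2.
Heap B, S = {3, 4, 7, 8, 9}:
G(0) = 0
G(1) = mex{} = 0
G(2) = mex{} = 0
G(3) = mex{0} = 1
G(4) = mex{0,0} = 1
G(5) = mex{0,0} = 1
G(6) = mex{1,0} = 2
G(7) = mex{1,1,0} = 2
G(8) = mex{1,1,0,0} = 2
G(9) = mex{2,1,0,0,0} = 3
G(10) = mex{2,2,1,0,0} = 3
G(11) = mex{2,2,1,1,0} = 3
G(12) = mex{3,2,1,1,1} = 0
G(13) = mex{3,3,2,1,1} = 0
G(14) = mex{3,3,2,2,1} = 0
G(15) = mex{0,3,2,2,2} = 1
G(16) = mex{0,0,3,2,2} = 1
G_B(16) = 1.
Combined Grundy value = 2 ⊕ 1 = 3.
A winning move leaves total XOR = 0, i.e. changes one component's Grundy value g to g ⊕ X where X is the current total.
Heap A: need g' = 2⊕3 = 1. Options: 10−1→G=3, 10−6→G=0, 10−7→G=1. Hits: 1.
Heap B: need g' = 1⊕3 = 2. Options: 16−3→G=0, 16−4→G=0, 16−7→G=3, 16−8→G=2, 16−9→G=2. Hits: 2.

3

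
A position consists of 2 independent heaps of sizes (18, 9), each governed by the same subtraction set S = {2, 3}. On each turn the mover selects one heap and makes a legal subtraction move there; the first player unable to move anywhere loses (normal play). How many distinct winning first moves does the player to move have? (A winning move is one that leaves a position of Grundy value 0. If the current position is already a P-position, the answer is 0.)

All heaps use S = {2, 3}:
n :  0  1  2  3  4  5  6  7  8  9 10 11 12 13 14 15 16 17 18
G :  0  0  1  1  2  0  0  1  1  2  0  0  1  1  2  0  0  1  1
Heap A: G(18) = 1.
Heap B: G(9) = 2.
Combined Grundy value = 1 ⊕ 2 = 3.
A winning move leaves total XOR = 0, i.e. changes one component's Grundy value g to g ⊕ X where X is the current total.
Heap A: need g' = 1⊕3 = 2. Options: 18−2→G=0, 18−3→G=0. Hits: 0.
Heap B: need g' = 2⊕3 = 1. Options: 9−2→G=1, 9−3→G=0. Hits: 1.

1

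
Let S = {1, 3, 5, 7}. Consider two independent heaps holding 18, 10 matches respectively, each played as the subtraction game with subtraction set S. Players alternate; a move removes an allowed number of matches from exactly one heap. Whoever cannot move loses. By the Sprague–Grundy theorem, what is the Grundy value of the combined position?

All heaps use S = {1, 3, 5, 7}:
n :  0  1  2  3  4  5  6  7  8  9 10 11 12 13 14 15 16 17 18
G :  0  1  0  1  0  1  0  1  0  1  0  1  0  1  0  1  0  1  0
Heap A: G(18) = 0.
Heap B: G(10) = 0.
Combined Grundy value = 0 ⊕ 0 = 0.

0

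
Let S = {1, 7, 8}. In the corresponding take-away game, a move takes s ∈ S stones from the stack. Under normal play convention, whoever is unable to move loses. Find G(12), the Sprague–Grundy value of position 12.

2

n :  0  1  2  3  4  5  6  7  8  9 10 11 12
G :  0  1  0  1  0  1  0  1  2  3  2  3  2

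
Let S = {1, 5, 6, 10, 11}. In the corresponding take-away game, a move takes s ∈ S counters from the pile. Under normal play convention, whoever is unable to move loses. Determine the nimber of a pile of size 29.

5

n :  0  1  2  3  4  5  6  7  8  9 10 11 12 13 14 15 16 17 18 19 20 21 22 23 24 25 26 27 28 29
G :  0  1  0  1  0  1  2  3  2  3  2  3  4  5  4  5  0  1  0  1  0  1  2  3  2  3  2  3  4  5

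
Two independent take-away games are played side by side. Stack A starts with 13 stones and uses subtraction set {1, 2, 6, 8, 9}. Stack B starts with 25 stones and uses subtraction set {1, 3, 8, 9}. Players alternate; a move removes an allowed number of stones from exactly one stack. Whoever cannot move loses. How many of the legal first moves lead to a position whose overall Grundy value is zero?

0

Stack A, S = {1, 2, 6, 8, 9}:
n :  0  1  2  3  4  5  6  7  8  9 10 11 12 13
G :  0  1  2  0  1  2  3  0  1  2  0  1  2  3
G_A(13) = 3.
Stack B, S = {1, 3, 8, 9}:
n :  0  1  2  3  4  5  6  7  8  9 10 11 12 13 14 15 16 17 18 19 20 21 22 23 24 25
G :  0  1  0  1  0  1  0  1  2  3  2  3  2  3  2  3  0  1  0  1  0  1  0  1  2  3
G_B(25) = 3.
Combined Grundy value = 3 ⊕ 3 = 0.
A winning move leaves total XOR = 0, i.e. changes one component's Grundy value g to g ⊕ X where X is the current total.
Stack A: target g' = 3⊕0 = 3, but every legal move changes the Grundy value (mex property), so 0 moves.
Stack B: target g' = 3⊕0 = 3, but every legal move changes the Grundy value (mex property), so 0 moves.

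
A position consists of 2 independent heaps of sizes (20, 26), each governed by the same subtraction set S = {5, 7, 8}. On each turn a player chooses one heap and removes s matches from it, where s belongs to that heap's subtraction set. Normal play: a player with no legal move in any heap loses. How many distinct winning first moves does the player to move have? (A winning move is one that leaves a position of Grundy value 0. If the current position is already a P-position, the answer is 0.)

5

All heaps use S = {5, 7, 8}:
n :  0  1  2  3  4  5  6  7  8  9 10 11 12 13 14 15 16 17 18 19 20 21 22 23 24 25 26
G :  0  0  0  0  0  1  1  1  1  1  2  2  2  0  0  0  0  0  1  1  1  1  1  2  2  2  0
Heap A: G(20) = 1.
Heap B: G(26) = 0.
Combined Grundy value = 1 ⊕ 0 = 1.
A winning move leaves total XOR = 0, i.e. changes one component's Grundy value g to g ⊕ X where X is the current total.
Heap A: need g' = 1⊕1 = 0. Options: 20−5→G=0, 20−7→G=0, 20−8→G=2. Hits: 2.
Heap B: need g' = 0⊕1 = 1. Options: 26−5→G=1, 26−7→G=1, 26−8→G=1. Hits: 3.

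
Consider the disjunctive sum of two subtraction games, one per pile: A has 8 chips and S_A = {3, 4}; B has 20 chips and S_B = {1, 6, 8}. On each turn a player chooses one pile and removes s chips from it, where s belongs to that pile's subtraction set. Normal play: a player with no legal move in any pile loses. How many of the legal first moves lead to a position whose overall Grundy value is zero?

1

Pile A, S = {3, 4}:
n : 0 1 2 3 4 5 6 7 8
G : 0 0 0 1 1 1 2 0 0
G_A(8) = 0.
Pile B, S = {1, 6, 8}:
G(0) = 0
G(1) = mex{0} = 1
G(2) = mex{1} = 0
G(3) = mex{0} = 1
G(4) = mex{1} = 0
G(5) = mex{0} = 1
G(6) = mex{1,0} = 2
G(7) = mex{2,1} = 0
G(8) = mex{0,0,0} = 1
G(9) = mex{1,1,1} = 0
G(10) = mex{0,0,0} = 1
G(11) = mex{1,1,1} = 0
G(12) = mex{0,2,0} = 1
G(13) = mex{1,0,1} = 2
G(14) = mex{2,1,2} = 0
G(15) = mex{0,0,0} = 1
G(16) = mex{1,1,1} = 0
G(17) = mex{0,0,0} = 1
G(18) = mex{1,1,1} = 0
G(19) = mex{0,2,0} = 1
G(20) = mex{1,0,1} = 2
G_B(20) = 2.
Combined Grundy value = 0 ⊕ 2 = 2.
A winning move leaves total XOR = 0, i.e. changes one component's Grundy value g to g ⊕ X where X is the current total.
Pile A: need g' = 0⊕2 = 2. Options: 8−3→G=1, 8−4→G=1. Hits: 0.
Pile B: need g' = 2⊕2 = 0. Options: 20−1→G=1, 20−6→G=0, 20−8→G=1. Hits: 1.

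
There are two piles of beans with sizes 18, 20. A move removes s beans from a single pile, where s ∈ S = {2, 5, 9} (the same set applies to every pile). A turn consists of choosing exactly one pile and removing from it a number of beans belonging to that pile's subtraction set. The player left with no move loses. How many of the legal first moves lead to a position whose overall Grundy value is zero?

6

All piles use S = {2, 5, 9}:
n :  0  1  2  3  4  5  6  7  8  9 10 11 12 13 14 15 16 17 18 19 20
G :  0  0  1  1  0  2  1  0  0  1  1  0  2  1  0  0  1  1  0  2  1
Pile A: G(18) = 0.
Pile B: G(20) = 1.
Combined Grundy value = 0 ⊕ 1 = 1.
A winning move leaves total XOR = 0, i.e. changes one component's Grundy value g to g ⊕ X where X is the current total.
Pile A: need g' = 0⊕1 = 1. Options: 18−2→G=1, 18−5→G=1, 18−9→G=1. Hits: 3.
Pile B: need g' = 1⊕1 = 0. Options: 20−2→G=0, 20−5→G=0, 20−9→G=0. Hits: 3.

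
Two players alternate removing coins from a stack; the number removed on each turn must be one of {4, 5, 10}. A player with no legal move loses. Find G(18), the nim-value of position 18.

G(0) = 0
G(1) = mex{} = 0
G(2) = mex{} = 0
G(3) = mex{} = 0
G(4) = mex{0} = 1
G(5) = mex{0,0} = 1
G(6) = mex{0,0} = 1
G(7) = mex{0,0} = 1
G(8) = mex{1,0} = 2
G(9) = mex{1,1} = 0
G(10) = mex{1,1,0} = 2
G(11) = mex{1,1,0} = 2
G(12) = mex{2,1,0} = 3
G(13) = mex{0,2,0} = 1
G(14) = mex{2,0,1} = 3
G(15) = mex{2,2,1} = 0
G(16) = mex{3,2,1} = 0
G(17) = mex{1,3,1} = 0
G(18) = mex{3,1,2} = 0

0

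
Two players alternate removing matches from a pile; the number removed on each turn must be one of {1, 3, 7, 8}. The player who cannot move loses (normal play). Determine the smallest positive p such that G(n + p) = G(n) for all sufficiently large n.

n :  0  1  2  3  4  5  6  7  8  9 10 11 12 13 14 15 16 17 18 19 20 21 22 23 24 25 26 27 28 29 30 31
G :  0  1  0  1  0  1  0  1  2  3  2  3  2  3  2  0  1  0  1  0  1  0  1  2  3  2  3  2  3  2  0  1
G(n+15) = G(n) holds for n = 0,…,7 (a full window of length max(S) = 8), so the sequence is purely periodic with period 15.

15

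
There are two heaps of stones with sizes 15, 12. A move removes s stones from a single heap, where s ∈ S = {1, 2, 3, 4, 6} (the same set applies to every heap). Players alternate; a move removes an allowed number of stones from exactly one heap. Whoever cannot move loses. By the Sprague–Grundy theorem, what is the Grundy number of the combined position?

2

All heaps use S = {1, 2, 3, 4, 6}:
G(0) = 0
G(1) = mex{0} = 1
G(2) = mex{1,0} = 2
G(3) = mex{2,1,0} = 3
G(4) = mex{3,2,1,0} = 4
G(5) = mex{4,3,2,1} = 0
G(6) = mex{0,4,3,2,0} = 1
G(7) = mex{1,0,4,3,1} = 2
G(8) = mex{2,1,0,4,2} = 3
G(9) = mex{3,2,1,0,3} = 4
G(10) = mex{4,3,2,1,4} = 0
G(11) = mex{0,4,3,2,0} = 1
G(12) = mex{1,0,4,3,1} = 2
G(13) = mex{2,1,0,4,2} = 3
G(14) = mex{3,2,1,0,3} = 4
G(15) = mex{4,3,2,1,4} = 0
Heap A: G(15) = 0.
Heap B: G(12) = 2.
Combined Grundy value = 0 ⊕ 2 = 2.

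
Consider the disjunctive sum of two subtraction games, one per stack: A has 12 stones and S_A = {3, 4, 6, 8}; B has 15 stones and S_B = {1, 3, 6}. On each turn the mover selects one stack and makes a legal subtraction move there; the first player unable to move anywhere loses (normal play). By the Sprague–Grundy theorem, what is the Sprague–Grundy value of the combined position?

Stack A, S = {3, 4, 6, 8}:
G(0) = 0
G(1) = mex{} = 0
G(2) = mex{} = 0
G(3) = mex{0} = 1
G(4) = mex{0,0} = 1
G(5) = mex{0,0} = 1
G(6) = mex{1,0,0} = 2
G(7) = mex{1,1,0} = 2
G(8) = mex{1,1,0,0} = 2
G(9) = mex{2,1,1,0} = 3
G(10) = mex{2,2,1,0} = 3
G(11) = mex{2,2,1,1} = 0
G(12) = mex{3,2,2,1} = 0
G_A(12) = 0.
Stack B, S = {1, 3, 6}:
n :  0  1  2  3  4  5  6  7  8  9 10 11 12 13 14 15
G :  0  1  0  1  0  1  2  3  2  0  1  0  1  0  1  2
G_B(15) = 2.
Combined Grundy value = 0 ⊕ 2 = 2.

2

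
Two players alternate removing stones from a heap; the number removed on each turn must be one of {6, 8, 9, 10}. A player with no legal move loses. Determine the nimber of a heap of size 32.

G(0) = 0
G(1) = mex{} = 0
G(2) = mex{} = 0
G(3) = mex{} = 0
G(4) = mex{} = 0
G(5) = mex{} = 0
G(6) = mex{0} = 1
G(7) = mex{0} = 1
G(8) = mex{0,0} = 1
G(9) = mex{0,0,0} = 1
G(10) = mex{0,0,0,0} = 1
G(11) = mex{0,0,0,0} = 1
G(12) = mex{1,0,0,0} = 2
G(13) = mex{1,0,0,0} = 2
G(14) = mex{1,1,0,0} = 2
G(15) = mex{1,1,1,0} = 2
G(16) = mex{1,1,1,1} = 0
G(17) = mex{1,1,1,1} = 0
G(18) = mex{2,1,1,1} = 0
G(19) = mex{2,1,1,1} = 0
G(20) = mex{2,2,1,1} = 0
G(21) = mex{2,2,2,1} = 0
G(22) = mex{0,2,2,2} = 1
G(23) = mex{0,2,2,2} = 1
G(24) = mex{0,0,2,2} = 1
G(25) = mex{0,0,0,2} = 1
G(26) = mex{0,0,0,0} = 1
G(27) = mex{0,0,0,0} = 1
G(28) = mex{1,0,0,0} = 2
G(29) = mex{1,0,0,0} = 2
G(30) = mex{1,1,0,0} = 2
G(31) = mex{1,1,1,0} = 2
G(32) = mex{1,1,1,1} = 0

0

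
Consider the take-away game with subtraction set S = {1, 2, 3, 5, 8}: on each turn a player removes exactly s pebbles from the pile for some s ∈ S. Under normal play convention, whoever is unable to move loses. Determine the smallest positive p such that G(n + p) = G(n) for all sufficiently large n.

G(0) = 0
G(1) = mex{0} = 1
G(2) = mex{1,0} = 2
G(3) = mex{2,1,0} = 3
G(4) = mex{3,2,1} = 0
G(5) = mex{0,3,2,0} = 1
G(6) = mex{1,0,3,1} = 2
G(7) = mex{2,1,0,2} = 3
G(8) = mex{3,2,1,3,0} = 4
G(9) = mex{4,3,2,0,1} = 5
G(10) = mex{5,4,3,1,2} = 0
G(11) = mex{0,5,4,2,3} = 1
G(12) = mex{1,0,5,3,0} = 2
G(13) = mex{2,1,0,4,1} = 3
G(14) = mex{3,2,1,5,2} = 0
G(15) = mex{0,3,2,0,3} = 1
G(16) = mex{1,0,3,1,4} = 2
G(17) = mex{2,1,0,2,5} = 3
G(18) = mex{3,2,1,3,0} = 4
G(19) = mex{4,3,2,0,1} = 5
G(20) = mex{5,4,3,1,2} = 0
G(21) = mex{0,5,4,2,3} = 1
G(n+10) = G(n) holds for n = 0,…,7 (a full window of length max(S) = 8), so the sequence is purely periodic with period 10.

10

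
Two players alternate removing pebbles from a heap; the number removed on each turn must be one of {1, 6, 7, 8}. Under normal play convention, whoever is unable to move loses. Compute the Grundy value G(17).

G(0) = 0
G(1) = mex{0} = 1
G(2) = mex{1} = 0
G(3) = mex{0} = 1
G(4) = mex{1} = 0
G(5) = mex{0} = 1
G(6) = mex{1,0} = 2
G(7) = mex{2,1,0} = 3
G(8) = mex{3,0,1,0} = 2
G(9) = mex{2,1,0,1} = 3
G(10) = mex{3,0,1,0} = 2
G(11) = mex{2,1,0,1} = 3
G(12) = mex{3,2,1,0} = 4
G(13) = mex{4,3,2,1} = 0
G(14) = mex{0,2,3,2} = 1
G(15) = mex{1,3,2,3} = 0
G(16) = mex{0,2,3,2} = 1
G(17) = mex{1,3,2,3} = 0

0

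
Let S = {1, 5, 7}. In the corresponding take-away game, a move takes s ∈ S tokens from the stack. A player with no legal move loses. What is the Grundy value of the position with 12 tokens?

0

n :  0  1  2  3  4  5  6  7  8  9 10 11 12
G :  0  1  0  1  0  1  0  1  0  1  0  1  0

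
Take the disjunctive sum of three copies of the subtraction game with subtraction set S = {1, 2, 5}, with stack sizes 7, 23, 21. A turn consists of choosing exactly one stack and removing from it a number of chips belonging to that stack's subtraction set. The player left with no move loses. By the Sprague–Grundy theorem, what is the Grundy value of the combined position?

3

All stacks use S = {1, 2, 5}:
n :  0  1  2  3  4  5  6  7  8  9 10 11 12 13 14 15 16 17 18 19 20 21 22 23
G :  0  1  2  0  1  2  0  1  2  0  1  2  0  1  2  0  1  2  0  1  2  0  1  2
Stack A: G(7) = 1.
Stack B: G(23) = 2.
Stack C: G(21) = 0.
Combined Grundy value = 1 ⊕ 2 ⊕ 0 = 3.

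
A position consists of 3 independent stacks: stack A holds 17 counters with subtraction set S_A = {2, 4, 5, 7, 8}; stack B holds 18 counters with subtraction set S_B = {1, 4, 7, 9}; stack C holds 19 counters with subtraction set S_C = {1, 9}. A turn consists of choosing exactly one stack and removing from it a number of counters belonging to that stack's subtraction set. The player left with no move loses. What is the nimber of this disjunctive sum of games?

Stack A, S = {2, 4, 5, 7, 8}:
G(0) = 0
G(1) = mex{} = 0
G(2) = mex{0} = 1
G(3) = mex{0} = 1
G(4) = mex{1,0} = 2
G(5) = mex{1,0,0} = 2
G(6) = mex{2,1,0} = 3
G(7) = mex{2,1,1,0} = 3
G(8) = mex{3,2,1,0,0} = 4
G(9) = mex{3,2,2,1,0} = 4
G(10) = mex{4,3,2,1,1} = 0
G(11) = mex{4,3,3,2,1} = 0
G(12) = mex{0,4,3,2,2} = 1
G(13) = mex{0,4,4,3,2} = 1
G(14) = mex{1,0,4,3,3} = 2
G(15) = mex{1,0,0,4,3} = 2
G(16) = mex{2,1,0,4,4} = 3
G(17) = mex{2,1,1,0,4} = 3
G_A(17) = 3.
Stack B, S = {1, 4, 7, 9}:
G(0) = 0
G(1) = mex{0} = 1
G(2) = mex{1} = 0
G(3) = mex{0} = 1
G(4) = mex{1,0} = 2
G(5) = mex{2,1} = 0
G(6) = mex{0,0} = 1
G(7) = mex{1,1,0} = 2
G(8) = mex{2,2,1} = 0
G(9) = mex{0,0,0,0} = 1
G(10) = mex{1,1,1,1} = 0
G(11) = mex{0,2,2,0} = 1
G(12) = mex{1,0,0,1} = 2
G(13) = mex{2,1,1,2} = 0
G(14) = mex{0,0,2,0} = 1
G(15) = mex{1,1,0,1} = 2
G(16) = mex{2,2,1,2} = 0
G(17) = mex{0,0,0,0} = 1
G(18) = mex{1,1,1,1} = 0
G_B(18) = 0.
Stack C, S = {1, 9}:
G(0) = 0
G(1) = mex{0} = 1
G(2) = mex{1} = 0
G(3) = mex{0} = 1
G(4) = mex{1} = 0
G(5) = mex{0} = 1
G(6) = mex{1} = 0
G(7) = mex{0} = 1
G(8) = mex{1} = 0
G(9) = mex{0,0} = 1
G(10) = mex{1,1} = 0
G(11) = mex{0,0} = 1
G(12) = mex{1,1} = 0
G(13) = mex{0,0} = 1
G(14) = mex{1,1} = 0
G(15) = mex{0,0} = 1
G(16) = mex{1,1} = 0
G(17) = mex{0,0} = 1
G(18) = mex{1,1} = 0
G(19) = mex{0,0} = 1
G_C(19) = 1.
Combined Grundy value = 3 ⊕ 0 ⊕ 1 = 2.

2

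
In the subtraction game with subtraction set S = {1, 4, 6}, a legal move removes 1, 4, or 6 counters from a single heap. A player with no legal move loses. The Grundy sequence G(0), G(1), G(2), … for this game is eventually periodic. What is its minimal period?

5

G(0) = 0
G(1) = mex{0} = 1
G(2) = mex{1} = 0
G(3) = mex{0} = 1
G(4) = mex{1,0} = 2
G(5) = mex{2,1} = 0
G(6) = mex{0,0,0} = 1
G(7) = mex{1,1,1} = 0
G(8) = mex{0,2,0} = 1
G(9) = mex{1,0,1} = 2
G(10) = mex{2,1,2} = 0
G(11) = mex{0,0,0} = 1
G(12) = mex{1,1,1} = 0
G(13) = mex{0,2,0} = 1
G(14) = mex{1,0,1} = 2
G(n+5) = G(n) holds for n = 0,…,5 (a full window of length max(S) = 6), so the sequence is purely periodic with period 5.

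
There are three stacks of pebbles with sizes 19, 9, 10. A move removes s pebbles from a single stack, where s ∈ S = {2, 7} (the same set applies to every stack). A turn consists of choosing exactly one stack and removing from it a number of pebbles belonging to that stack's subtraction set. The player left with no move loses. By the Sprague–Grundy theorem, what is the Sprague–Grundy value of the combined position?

All stacks use S = {2, 7}:
n :  0  1  2  3  4  5  6  7  8  9 10 11 12 13 14 15 16 17 18 19
G :  0  0  1  1  0  0  1  1  2  0  0  1  1  0  0  1  1  2  0  0
Stack A: G(19) = 0.
Stack B: G(9) = 0.
Stack C: G(10) = 0.
Combined Grundy value = 0 ⊕ 0 ⊕ 0 = 0.

0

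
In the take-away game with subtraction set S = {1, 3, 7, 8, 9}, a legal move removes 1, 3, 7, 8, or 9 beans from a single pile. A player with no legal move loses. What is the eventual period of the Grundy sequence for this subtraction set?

16

G(0) = 0
G(1) = mex{0} = 1
G(2) = mex{1} = 0
G(3) = mex{0,0} = 1
G(4) = mex{1,1} = 0
G(5) = mex{0,0} = 1
G(6) = mex{1,1} = 0
G(7) = mex{0,0,0} = 1
G(8) = mex{1,1,1,0} = 2
G(9) = mex{2,0,0,1,0} = 3
G(10) = mex{3,1,1,0,1} = 2
G(11) = mex{2,2,0,1,0} = 3
G(12) = mex{3,3,1,0,1} = 2
G(13) = mex{2,2,0,1,0} = 3
G(14) = mex{3,3,1,0,1} = 2
G(15) = mex{2,2,2,1,0} = 3
G(16) = mex{3,3,3,2,1} = 0
G(17) = mex{0,2,2,3,2} = 1
G(18) = mex{1,3,3,2,3} = 0
G(19) = mex{0,0,2,3,2} = 1
G(20) = mex{1,1,3,2,3} = 0
G(21) = mex{0,0,2,3,2} = 1
G(22) = mex{1,1,3,2,3} = 0
G(23) = mex{0,0,0,3,2} = 1
G(24) = mex{1,1,1,0,3} = 2
G(25) = mex{2,0,0,1,0} = 3
G(26) = mex{3,1,1,0,1} = 2
G(27) = mex{2,2,0,1,0} = 3
G(28) = mex{3,3,1,0,1} = 2
G(29) = mex{2,2,0,1,0} = 3
G(30) = mex{3,3,1,0,1} = 2
G(31) = mex{2,2,2,1,0} = 3
G(32) = mex{3,3,3,2,1} = 0
G(33) = mex{0,2,2,3,2} = 1
G(n+16) = G(n) holds for n = 0,…,8 (a full window of length max(S) = 9), so the sequence is purely periodic with period 16.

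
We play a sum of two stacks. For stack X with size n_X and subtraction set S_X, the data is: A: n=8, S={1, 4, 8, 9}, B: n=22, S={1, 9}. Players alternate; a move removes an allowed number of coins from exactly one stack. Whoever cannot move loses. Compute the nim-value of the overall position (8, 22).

Stack A, S = {1, 4, 8, 9}:
G(0) = 0
G(1) = mex{0} = 1
G(2) = mex{1} = 0
G(3) = mex{0} = 1
G(4) = mex{1,0} = 2
G(5) = mex{2,1} = 0
G(6) = mex{0,0} = 1
G(7) = mex{1,1} = 0
G(8) = mex{0,2,0} = 1
G_A(8) = 1.
Stack B, S = {1, 9}:
G(0) = 0
G(1) = mex{0} = 1
G(2) = mex{1} = 0
G(3) = mex{0} = 1
G(4) = mex{1} = 0
G(5) = mex{0} = 1
G(6) = mex{1} = 0
G(7) = mex{0} = 1
G(8) = mex{1} = 0
G(9) = mex{0,0} = 1
G(10) = mex{1,1} = 0
G(11) = mex{0,0} = 1
G(12) = mex{1,1} = 0
G(13) = mex{0,0} = 1
G(14) = mex{1,1} = 0
G(15) = mex{0,0} = 1
G(16) = mex{1,1} = 0
G(17) = mex{0,0} = 1
G(18) = mex{1,1} = 0
G(19) = mex{0,0} = 1
G(20) = mex{1,1} = 0
G(21) = mex{0,0} = 1
G(22) = mex{1,1} = 0
G_B(22) = 0.
Combined Grundy value = 1 ⊕ 0 = 1.

1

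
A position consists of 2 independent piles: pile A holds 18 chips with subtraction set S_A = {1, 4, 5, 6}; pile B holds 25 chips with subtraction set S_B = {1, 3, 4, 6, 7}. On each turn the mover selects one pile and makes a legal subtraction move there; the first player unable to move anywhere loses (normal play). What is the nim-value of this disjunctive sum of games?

3

Pile A, S = {1, 4, 5, 6}:
n :  0  1  2  3  4  5  6  7  8  9 10 11 12 13 14 15 16 17 18
G :  0  1  0  1  2  3  2  3  4  0  1  0  1  2  3  2  3  4  0
G_A(18) = 0.
Pile B, S = {1, 3, 4, 6, 7}:
G(0) = 0
G(1) = mex{0} = 1
G(2) = mex{1} = 0
G(3) = mex{0,0} = 1
G(4) = mex{1,1,0} = 2
G(5) = mex{2,0,1} = 3
G(6) = mex{3,1,0,0} = 2
G(7) = mex{2,2,1,1,0} = 3
G(8) = mex{3,3,2,0,1} = 4
G(9) = mex{4,2,3,1,0} = 5
G(10) = mex{5,3,2,2,1} = 0
G(11) = mex{0,4,3,3,2} = 1
G(12) = mex{1,5,4,2,3} = 0
G(13) = mex{0,0,5,3,2} = 1
G(14) = mex{1,1,0,4,3} = 2
G(15) = mex{2,0,1,5,4} = 3
G(16) = mex{3,1,0,0,5} = 2
G(17) = mex{2,2,1,1,0} = 3
G(18) = mex{3,3,2,0,1} = 4
G(19) = mex{4,2,3,1,0} = 5
G(20) = mex{5,3,2,2,1} = 0
G(21) = mex{0,4,3,3,2} = 1
G(22) = mex{1,5,4,2,3} = 0
G(23) = mex{0,0,5,3,2} = 1
G(24) = mex{1,1,0,4,3} = 2
G(25) = mex{2,0,1,5,4} = 3
G_B(25) = 3.
Combined Grundy value = 0 ⊕ 3 = 3.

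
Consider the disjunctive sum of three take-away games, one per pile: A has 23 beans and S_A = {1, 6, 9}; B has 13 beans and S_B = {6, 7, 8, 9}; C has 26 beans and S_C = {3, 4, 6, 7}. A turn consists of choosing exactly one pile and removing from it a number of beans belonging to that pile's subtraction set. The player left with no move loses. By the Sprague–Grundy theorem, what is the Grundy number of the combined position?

1

Pile A, S = {1, 6, 9}:
G(0) = 0
G(1) = mex{0} = 1
G(2) = mex{1} = 0
G(3) = mex{0} = 1
G(4) = mex{1} = 0
G(5) = mex{0} = 1
G(6) = mex{1,0} = 2
G(7) = mex{2,1} = 0
G(8) = mex{0,0} = 1
G(9) = mex{1,1,0} = 2
G(10) = mex{2,0,1} = 3
G(11) = mex{3,1,0} = 2
G(12) = mex{2,2,1} = 0
G(13) = mex{0,0,0} = 1
G(14) = mex{1,1,1} = 0
G(15) = mex{0,2,2} = 1
G(16) = mex{1,3,0} = 2
G(17) = mex{2,2,1} = 0
G(18) = mex{0,0,2} = 1
G(19) = mex{1,1,3} = 0
G(20) = mex{0,0,2} = 1
G(21) = mex{1,1,0} = 2
G(22) = mex{2,2,1} = 0
G(23) = mex{0,0,0} = 1
G_A(23) = 1.
Pile B, S = {6, 7, 8, 9}:
G(0) = 0
G(1) = mex{} = 0
G(2) = mex{} = 0
G(3) = mex{} = 0
G(4) = mex{} = 0
G(5) = mex{} = 0
G(6) = mex{0} = 1
G(7) = mex{0,0} = 1
G(8) = mex{0,0,0} = 1
G(9) = mex{0,0,0,0} = 1
G(10) = mex{0,0,0,0} = 1
G(11) = mex{0,0,0,0} = 1
G(12) = mex{1,0,0,0} = 2
G(13) = mex{1,1,0,0} = 2
G_B(13) = 2.
Pile C, S = {3, 4, 6, 7}:
n :  0  1  2  3  4  5  6  7  8  9 10 11 12 13 14 15 16 17 18 19 20 21 22 23 24 25 26
G :  0  0  0  1  1  1  2  2  2  3  0  0  0  1  1  1  2  2  2  3  0  0  0  1  1  1  2
G_C(26) = 2.
Combined Grundy value = 1 ⊕ 2 ⊕ 2 = 1.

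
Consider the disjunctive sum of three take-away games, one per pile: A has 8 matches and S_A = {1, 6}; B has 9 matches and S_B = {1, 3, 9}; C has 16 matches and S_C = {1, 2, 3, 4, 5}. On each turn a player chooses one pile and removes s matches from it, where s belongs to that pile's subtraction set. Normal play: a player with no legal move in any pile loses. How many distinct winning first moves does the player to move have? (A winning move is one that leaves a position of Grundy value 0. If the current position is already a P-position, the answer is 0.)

Pile A, S = {1, 6}:
n : 0 1 2 3 4 5 6 7 8
G : 0 1 0 1 0 1 2 0 1
G_A(8) = 1.
Pile B, S = {1, 3, 9}:
n : 0 1 2 3 4 5 6 7 8 9
G : 0 1 0 1 0 1 0 1 0 1
G_B(9) = 1.
Pile C, S = {1, 2, 3, 4, 5}:
n :  0  1  2  3  4  5  6  7  8  9 10 11 12 13 14 15 16
G :  0  1  2  3  4  5  0  1  2  3  4  5  0  1  2  3  4
G_C(16) = 4.
Combined Grundy value = 1 ⊕ 1 ⊕ 4 = 4.
A winning move leaves total XOR = 0, i.e. changes one component's Grundy value g to g ⊕ X where X is the current total.
Pile A: need g' = 1⊕4 = 5. Options: 8−1→G=0, 8−6→G=0. Hits: 0.
Pile B: need g' = 1⊕4 = 5. Options: 9−1→G=0, 9−3→G=0, 9−9→G=0. Hits: 0.
Pile C: need g' = 4⊕4 = 0. Options: 16−1→G=3, 16−2→G=2, 16−3→G=1, 16−4→G=0, 16−5→G=5. Hits: 1.

1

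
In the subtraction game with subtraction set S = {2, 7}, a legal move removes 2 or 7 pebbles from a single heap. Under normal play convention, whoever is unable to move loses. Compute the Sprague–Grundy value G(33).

1

G(0) = 0
G(1) = mex{} = 0
G(2) = mex{0} = 1
G(3) = mex{0} = 1
G(4) = mex{1} = 0
G(5) = mex{1} = 0
G(6) = mex{0} = 1
G(7) = mex{0,0} = 1
G(8) = mex{1,0} = 2
G(9) = mex{1,1} = 0
G(10) = mex{2,1} = 0
G(11) = mex{0,0} = 1
G(12) = mex{0,0} = 1
G(13) = mex{1,1} = 0
G(14) = mex{1,1} = 0
G(15) = mex{0,2} = 1
G(16) = mex{0,0} = 1
G(17) = mex{1,0} = 2
G(18) = mex{1,1} = 0
G(19) = mex{2,1} = 0
G(20) = mex{0,0} = 1
G(21) = mex{0,0} = 1
G(22) = mex{1,1} = 0
G(23) = mex{1,1} = 0
G(24) = mex{0,2} = 1
G(25) = mex{0,0} = 1
G(26) = mex{1,0} = 2
G(27) = mex{1,1} = 0
G(28) = mex{2,1} = 0
G(29) = mex{0,0} = 1
G(30) = mex{0,0} = 1
G(31) = mex{1,1} = 0
G(32) = mex{1,1} = 0
G(33) = mex{0,2} = 1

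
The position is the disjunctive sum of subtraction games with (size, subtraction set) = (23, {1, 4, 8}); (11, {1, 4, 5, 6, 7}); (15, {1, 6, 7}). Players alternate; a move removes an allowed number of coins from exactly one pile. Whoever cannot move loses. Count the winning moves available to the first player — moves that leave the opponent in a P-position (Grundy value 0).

4

Pile A, S = {1, 4, 8}:
n :  0  1  2  3  4  5  6  7  8  9 10 11 12 13 14 15 16 17 18 19 20 21 22 23
G :  0  1  0  1  2  0  1  0  1  2  3  2  0  1  0  1  2  0  1  0  1  2  3  2
G_A(23) = 2.
Pile B, S = {1, 4, 5, 6, 7}:
n :  0  1  2  3  4  5  6  7  8  9 10 11
G :  0  1  0  1  2  3  2  3  4  5  0  1
G_B(11) = 1.
Pile C, S = {1, 6, 7}:
G(0) = 0
G(1) = mex{0} = 1
G(2) = mex{1} = 0
G(3) = mex{0} = 1
G(4) = mex{1} = 0
G(5) = mex{0} = 1
G(6) = mex{1,0} = 2
G(7) = mex{2,1,0} = 3
G(8) = mex{3,0,1} = 2
G(9) = mex{2,1,0} = 3
G(10) = mex{3,0,1} = 2
G(11) = mex{2,1,0} = 3
G(12) = mex{3,2,1} = 0
G(13) = mex{0,3,2} = 1
G(14) = mex{1,2,3} = 0
G(15) = mex{0,3,2} = 1
G_C(15) = 1.
Combined Grundy value = 2 ⊕ 1 ⊕ 1 = 2.
A winning move leaves total XOR = 0, i.e. changes one component's Grundy value g to g ⊕ X where X is the current total.
Pile A: need g' = 2⊕2 = 0. Options: 23−1→G=3, 23−4→G=0, 23−8→G=1. Hits: 1.
Pile B: need g' = 1⊕2 = 3. Options: 11−1→G=0, 11−4→G=3, 11−5→G=2, 11−6→G=3, 11−7→G=2. Hits: 2.
Pile C: need g' = 1⊕2 = 3. Options: 15−1→G=0, 15−6→G=3, 15−7→G=2. Hits: 1.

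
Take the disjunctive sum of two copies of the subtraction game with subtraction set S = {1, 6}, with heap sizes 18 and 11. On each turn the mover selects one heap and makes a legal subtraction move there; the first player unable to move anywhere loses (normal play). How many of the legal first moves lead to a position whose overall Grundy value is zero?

All heaps use S = {1, 6}:
G(0) = 0
G(1) = mex{0} = 1
G(2) = mex{1} = 0
G(3) = mex{0} = 1
G(4) = mex{1} = 0
G(5) = mex{0} = 1
G(6) = mex{1,0} = 2
G(7) = mex{2,1} = 0
G(8) = mex{0,0} = 1
G(9) = mex{1,1} = 0
G(10) = mex{0,0} = 1
G(11) = mex{1,1} = 0
G(12) = mex{0,2} = 1
G(13) = mex{1,0} = 2
G(14) = mex{2,1} = 0
G(15) = mex{0,0} = 1
G(16) = mex{1,1} = 0
G(17) = mex{0,0} = 1
G(18) = mex{1,1} = 0
Heap A: G(18) = 0.
Heap B: G(11) = 0.
Combined Grundy value = 0 ⊕ 0 = 0.
A winning move leaves total XOR = 0, i.e. changes one component's Grundy value g to g ⊕ X where X is the current total.
Heap A: target g' = 0⊕0 = 0, but every legal move changes the Grundy value (mex property), so 0 moves.
Heap B: target g' = 0⊕0 = 0, but every legal move changes the Grundy value (mex property), so 0 moves.

0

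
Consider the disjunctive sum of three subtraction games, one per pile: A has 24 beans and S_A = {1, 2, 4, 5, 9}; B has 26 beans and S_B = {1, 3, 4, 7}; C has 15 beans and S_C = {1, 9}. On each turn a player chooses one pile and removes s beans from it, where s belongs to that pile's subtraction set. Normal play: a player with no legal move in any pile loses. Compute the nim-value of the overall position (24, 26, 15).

Pile A, S = {1, 2, 4, 5, 9}:
n :  0  1  2  3  4  5  6  7  8  9 10 11 12 13 14 15 16 17 18 19 20 21 22 23 24
G :  0  1  2  0  1  2  0  1  2  3  4  5  3  0  1  2  0  1  2  0  1  2  3  4  5
G_A(24) = 5.
Pile B, S = {1, 3, 4, 7}:
G(0) = 0
G(1) = mex{0} = 1
G(2) = mex{1} = 0
G(3) = mex{0,0} = 1
G(4) = mex{1,1,0} = 2
G(5) = mex{2,0,1} = 3
G(6) = mex{3,1,0} = 2
G(7) = mex{2,2,1,0} = 3
G(8) = mex{3,3,2,1} = 0
G(9) = mex{0,2,3,0} = 1
G(10) = mex{1,3,2,1} = 0
G(11) = mex{0,0,3,2} = 1
G(12) = mex{1,1,0,3} = 2
G(13) = mex{2,0,1,2} = 3
G(14) = mex{3,1,0,3} = 2
G(15) = mex{2,2,1,0} = 3
G(16) = mex{3,3,2,1} = 0
G(17) = mex{0,2,3,0} = 1
G(18) = mex{1,3,2,1} = 0
G(19) = mex{0,0,3,2} = 1
G(20) = mex{1,1,0,3} = 2
G(21) = mex{2,0,1,2} = 3
G(22) = mex{3,1,0,3} = 2
G(23) = mex{2,2,1,0} = 3
G(24) = mex{3,3,2,1} = 0
G(25) = mex{0,2,3,0} = 1
G(26) = mex{1,3,2,1} = 0
G_B(26) = 0.
Pile C, S = {1, 9}:
G(0) = 0
G(1) = mex{0} = 1
G(2) = mex{1} = 0
G(3) = mex{0} = 1
G(4) = mex{1} = 0
G(5) = mex{0} = 1
G(6) = mex{1} = 0
G(7) = mex{0} = 1
G(8) = mex{1} = 0
G(9) = mex{0,0} = 1
G(10) = mex{1,1} = 0
G(11) = mex{0,0} = 1
G(12) = mex{1,1} = 0
G(13) = mex{0,0} = 1
G(14) = mex{1,1} = 0
G(15) = mex{0,0} = 1
G_C(15) = 1.
Combined Grundy value = 5 ⊕ 0 ⊕ 1 = 4.

4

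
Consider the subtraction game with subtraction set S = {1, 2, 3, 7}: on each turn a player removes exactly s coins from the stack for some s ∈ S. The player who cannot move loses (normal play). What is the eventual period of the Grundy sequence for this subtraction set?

4

n :  0  1  2  3  4  5  6  7  8  9 10 11 12 13 14
G :  0  1  2  3  0  1  2  3  0  1  2  3  0  1  2
G(n+4) = G(n) holds for n = 0,…,6 (a full window of length max(S) = 7), so the sequence is purely periodic with period 4.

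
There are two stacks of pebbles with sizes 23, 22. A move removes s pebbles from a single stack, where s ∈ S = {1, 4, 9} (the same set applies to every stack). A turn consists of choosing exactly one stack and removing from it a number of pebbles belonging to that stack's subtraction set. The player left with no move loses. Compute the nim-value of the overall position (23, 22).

1

All stacks use S = {1, 4, 9}:
G(0) = 0
G(1) = mex{0} = 1
G(2) = mex{1} = 0
G(3) = mex{0} = 1
G(4) = mex{1,0} = 2
G(5) = mex{2,1} = 0
G(6) = mex{0,0} = 1
G(7) = mex{1,1} = 0
G(8) = mex{0,2} = 1
G(9) = mex{1,0,0} = 2
G(10) = mex{2,1,1} = 0
G(11) = mex{0,0,0} = 1
G(12) = mex{1,1,1} = 0
G(13) = mex{0,2,2} = 1
G(14) = mex{1,0,0} = 2
G(15) = mex{2,1,1} = 0
G(16) = mex{0,0,0} = 1
G(17) = mex{1,1,1} = 0
G(18) = mex{0,2,2} = 1
G(19) = mex{1,0,0} = 2
G(20) = mex{2,1,1} = 0
G(21) = mex{0,0,0} = 1
G(22) = mex{1,1,1} = 0
G(23) = mex{0,2,2} = 1
Stack A: G(23) = 1.
Stack B: G(22) = 0.
Combined Grundy value = 1 ⊕ 0 = 1.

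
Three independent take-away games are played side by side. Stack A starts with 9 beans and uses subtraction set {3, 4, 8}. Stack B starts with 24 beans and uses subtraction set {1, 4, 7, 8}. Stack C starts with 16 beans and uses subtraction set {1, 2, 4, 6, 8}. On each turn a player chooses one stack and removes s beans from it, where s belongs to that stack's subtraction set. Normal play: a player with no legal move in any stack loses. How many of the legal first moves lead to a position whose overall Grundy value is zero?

Stack A, S = {3, 4, 8}:
G(0) = 0
G(1) = mex{} = 0
G(2) = mex{} = 0
G(3) = mex{0} = 1
G(4) = mex{0,0} = 1
G(5) = mex{0,0} = 1
G(6) = mex{1,0} = 2
G(7) = mex{1,1} = 0
G(8) = mex{1,1,0} = 2
G(9) = mex{2,1,0} = 3
G_A(9) = 3.
Stack B, S = {1, 4, 7, 8}:
n :  0  1  2  3  4  5  6  7  8  9 10 11 12 13 14 15 16 17 18 19 20 21 22 23 24
G :  0  1  0  1  2  0  1  2  3  2  3  0  1  3  0  1  0  1  2  3  2  4  3  2  3
G_B(24) = 3.
Stack C, S = {1, 2, 4, 6, 8}:
G(0) = 0
G(1) = mex{0} = 1
G(2) = mex{1,0} = 2
G(3) = mex{2,1} = 0
G(4) = mex{0,2,0} = 1
G(5) = mex{1,0,1} = 2
G(6) = mex{2,1,2,0} = 3
G(7) = mex{3,2,0,1} = 4
G(8) = mex{4,3,1,2,0} = 5
G(9) = mex{5,4,2,0,1} = 3
G(10) = mex{3,5,3,1,2} = 0
G(11) = mex{0,3,4,2,0} = 1
G(12) = mex{1,0,5,3,1} = 2
G(13) = mex{2,1,3,4,2} = 0
G(14) = mex{0,2,0,5,3} = 1
G(15) = mex{1,0,1,3,4} = 2
G(16) = mex{2,1,2,0,5} = 3
G_C(16) = 3.
Combined Grundy value = 3 ⊕ 3 ⊕ 3 = 3.
A winning move leaves total XOR = 0, i.e. changes one component's Grundy value g to g ⊕ X where X is the current total.
Stack A: need g' = 3⊕3 = 0. Options: 9−3→G=2, 9−4→G=1, 9−8→G=0. Hits: 1.
Stack B: need g' = 3⊕3 = 0. Options: 24−1→G=2, 24−4→G=2, 24−7→G=1, 24−8→G=0. Hits: 1.
Stack C: need g' = 3⊕3 = 0. Options: 16−1→G=2, 16−2→G=1, 16−4→G=2, 16−6→G=0, 16−8→G=5. Hits: 1.

3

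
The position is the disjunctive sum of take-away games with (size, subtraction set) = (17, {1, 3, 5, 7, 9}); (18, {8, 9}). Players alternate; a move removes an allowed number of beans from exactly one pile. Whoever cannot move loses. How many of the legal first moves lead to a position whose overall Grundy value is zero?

Pile A, S = {1, 3, 5, 7, 9}:
G(0) = 0
G(1) = mex{0} = 1
G(2) = mex{1} = 0
G(3) = mex{0,0} = 1
G(4) = mex{1,1} = 0
G(5) = mex{0,0,0} = 1
G(6) = mex{1,1,1} = 0
G(7) = mex{0,0,0,0} = 1
G(8) = mex{1,1,1,1} = 0
G(9) = mex{0,0,0,0,0} = 1
G(10) = mex{1,1,1,1,1} = 0
G(11) = mex{0,0,0,0,0} = 1
G(12) = mex{1,1,1,1,1} = 0
G(13) = mex{0,0,0,0,0} = 1
G(14) = mex{1,1,1,1,1} = 0
G(15) = mex{0,0,0,0,0} = 1
G(16) = mex{1,1,1,1,1} = 0
G(17) = mex{0,0,0,0,0} = 1
G_A(17) = 1.
Pile B, S = {8, 9}:
G(0) = 0
G(1) = mex{} = 0
G(2) = mex{} = 0
G(3) = mex{} = 0
G(4) = mex{} = 0
G(5) = mex{} = 0
G(6) = mex{} = 0
G(7) = mex{} = 0
G(8) = mex{0} = 1
G(9) = mex{0,0} = 1
G(10) = mex{0,0} = 1
G(11) = mex{0,0} = 1
G(12) = mex{0,0} = 1
G(13) = mex{0,0} = 1
G(14) = mex{0,0} = 1
G(15) = mex{0,0} = 1
G(16) = mex{1,0} = 2
G(17) = mex{1,1} = 0
G(18) = mex{1,1} = 0
G_B(18) = 0.
Combined Grundy value = 1 ⊕ 0 = 1.
A winning move leaves total XOR = 0, i.e. changes one component's Grundy value g to g ⊕ X where X is the current total.
Pile A: need g' = 1⊕1 = 0. Options: 17−1→G=0, 17−3→G=0, 17−5→G=0, 17−7→G=0, 17−9→G=0. Hits: 5.
Pile B: need g' = 0⊕1 = 1. Options: 18−8→G=1, 18−9→G=1. Hits: 2.

7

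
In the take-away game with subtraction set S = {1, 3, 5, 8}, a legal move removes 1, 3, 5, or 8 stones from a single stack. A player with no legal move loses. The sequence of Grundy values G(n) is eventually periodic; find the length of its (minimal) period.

G(0) = 0
G(1) = mex{0} = 1
G(2) = mex{1} = 0
G(3) = mex{0,0} = 1
G(4) = mex{1,1} = 0
G(5) = mex{0,0,0} = 1
G(6) = mex{1,1,1} = 0
G(7) = mex{0,0,0} = 1
G(8) = mex{1,1,1,0} = 2
G(9) = mex{2,0,0,1} = 3
G(10) = mex{3,1,1,0} = 2
G(11) = mex{2,2,0,1} = 3
G(12) = mex{3,3,1,0} = 2
G(13) = mex{2,2,2,1} = 0
G(14) = mex{0,3,3,0} = 1
G(15) = mex{1,2,2,1} = 0
G(16) = mex{0,0,3,2} = 1
G(17) = mex{1,1,2,3} = 0
G(18) = mex{0,0,0,2} = 1
G(19) = mex{1,1,1,3} = 0
G(20) = mex{0,0,0,2} = 1
G(21) = mex{1,1,1,0} = 2
G(22) = mex{2,0,0,1} = 3
G(23) = mex{3,1,1,0} = 2
G(24) = mex{2,2,0,1} = 3
G(25) = mex{3,3,1,0} = 2
G(26) = mex{2,2,2,1} = 0
G(27) = mex{0,3,3,0} = 1
G(n+13) = G(n) holds for n = 0,…,7 (a full window of length max(S) = 8), so the sequence is purely periodic with period 13.

13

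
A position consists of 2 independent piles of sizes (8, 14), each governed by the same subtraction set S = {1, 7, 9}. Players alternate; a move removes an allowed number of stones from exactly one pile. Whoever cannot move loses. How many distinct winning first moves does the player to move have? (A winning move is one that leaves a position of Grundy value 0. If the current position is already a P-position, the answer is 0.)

All piles use S = {1, 7, 9}:
n :  0  1  2  3  4  5  6  7  8  9 10 11 12 13 14
G :  0  1  0  1  0  1  0  1  0  1  0  1  0  1  0
Pile A: G(8) = 0.
Pile B: G(14) = 0.
Combined Grundy value = 0 ⊕ 0 = 0.
A winning move leaves total XOR = 0, i.e. changes one component's Grundy value g to g ⊕ X where X is the current total.
Pile A: target g' = 0⊕0 = 0, but every legal move changes the Grundy value (mex property), so 0 moves.
Pile B: target g' = 0⊕0 = 0, but every legal move changes the Grundy value (mex property), so 0 moves.

0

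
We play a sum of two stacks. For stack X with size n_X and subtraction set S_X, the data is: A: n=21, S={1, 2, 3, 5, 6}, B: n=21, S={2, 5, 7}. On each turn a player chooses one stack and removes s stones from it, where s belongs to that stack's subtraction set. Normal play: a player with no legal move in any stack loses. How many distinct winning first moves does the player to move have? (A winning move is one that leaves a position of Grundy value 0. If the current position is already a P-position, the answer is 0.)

Stack A, S = {1, 2, 3, 5, 6}:
n :  0  1  2  3  4  5  6  7  8  9 10 11 12 13 14 15 16 17 18 19 20 21
G :  0  1  2  3  0  1  2  3  0  1  2  3  0  1  2  3  0  1  2  3  0  1
G_A(21) = 1.
Stack B, S = {2, 5, 7}:
n :  0  1  2  3  4  5  6  7  8  9 10 11 12 13 14 15 16 17 18 19 20 21
G :  0  0  1  1  0  2  1  3  2  2  0  3  1  0  0  1  1  2  2  3  3  2
G_B(21) = 2.
Combined Grundy value = 1 ⊕ 2 = 3.
A winning move leaves total XOR = 0, i.e. changes one component's Grundy value g to g ⊕ X where X is the current total.
Stack A: need g' = 1⊕3 = 2. Options: 21−1→G=0, 21−2→G=3, 21−3→G=2, 21−5→G=0, 21−6→G=3. Hits: 1.
Stack B: need g' = 2⊕3 = 1. Options: 21−2→G=3, 21−5→G=1, 21−7→G=0. Hits: 1.

2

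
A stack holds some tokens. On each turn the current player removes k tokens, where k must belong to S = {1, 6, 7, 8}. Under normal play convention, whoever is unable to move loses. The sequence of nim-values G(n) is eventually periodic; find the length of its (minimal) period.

13

n :  0  1  2  3  4  5  6  7  8  9 10 11 12 13 14 15 16 17 18 19 20 21 22 23 24 25 26 27
G :  0  1  0  1  0  1  2  3  2  3  2  3  4  0  1  0  1  0  1  2  3  2  3  2  3  4  0  1
G(n+13) = G(n) holds for n = 0,…,7 (a full window of length max(S) = 8), so the sequence is purely periodic with period 13.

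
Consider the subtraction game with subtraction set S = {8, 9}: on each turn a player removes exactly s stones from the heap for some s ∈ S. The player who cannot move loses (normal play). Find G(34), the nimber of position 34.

0

G(0) = 0
G(1) = mex{} = 0
G(2) = mex{} = 0
G(3) = mex{} = 0
G(4) = mex{} = 0
G(5) = mex{} = 0
G(6) = mex{} = 0
G(7) = mex{} = 0
G(8) = mex{0} = 1
G(9) = mex{0,0} = 1
G(10) = mex{0,0} = 1
G(11) = mex{0,0} = 1
G(12) = mex{0,0} = 1
G(13) = mex{0,0} = 1
G(14) = mex{0,0} = 1
G(15) = mex{0,0} = 1
G(16) = mex{1,0} = 2
G(17) = mex{1,1} = 0
G(18) = mex{1,1} = 0
G(19) = mex{1,1} = 0
G(20) = mex{1,1} = 0
G(21) = mex{1,1} = 0
G(22) = mex{1,1} = 0
G(23) = mex{1,1} = 0
G(24) = mex{2,1} = 0
G(25) = mex{0,2} = 1
G(26) = mex{0,0} = 1
G(27) = mex{0,0} = 1
G(28) = mex{0,0} = 1
G(29) = mex{0,0} = 1
G(30) = mex{0,0} = 1
G(31) = mex{0,0} = 1
G(32) = mex{0,0} = 1
G(33) = mex{1,0} = 2
G(34) = mex{1,1} = 0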